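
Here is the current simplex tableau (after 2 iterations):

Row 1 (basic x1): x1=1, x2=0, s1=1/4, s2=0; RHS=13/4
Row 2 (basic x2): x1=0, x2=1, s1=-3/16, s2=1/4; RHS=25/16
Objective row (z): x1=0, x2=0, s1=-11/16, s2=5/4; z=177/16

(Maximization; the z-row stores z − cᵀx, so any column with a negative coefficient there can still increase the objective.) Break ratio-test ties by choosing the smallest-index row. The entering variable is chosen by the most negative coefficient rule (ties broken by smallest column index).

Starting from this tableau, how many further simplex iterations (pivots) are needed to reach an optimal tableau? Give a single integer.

pivot: s1 in, x1 out → z = 20
No improving column remains; optimal.

1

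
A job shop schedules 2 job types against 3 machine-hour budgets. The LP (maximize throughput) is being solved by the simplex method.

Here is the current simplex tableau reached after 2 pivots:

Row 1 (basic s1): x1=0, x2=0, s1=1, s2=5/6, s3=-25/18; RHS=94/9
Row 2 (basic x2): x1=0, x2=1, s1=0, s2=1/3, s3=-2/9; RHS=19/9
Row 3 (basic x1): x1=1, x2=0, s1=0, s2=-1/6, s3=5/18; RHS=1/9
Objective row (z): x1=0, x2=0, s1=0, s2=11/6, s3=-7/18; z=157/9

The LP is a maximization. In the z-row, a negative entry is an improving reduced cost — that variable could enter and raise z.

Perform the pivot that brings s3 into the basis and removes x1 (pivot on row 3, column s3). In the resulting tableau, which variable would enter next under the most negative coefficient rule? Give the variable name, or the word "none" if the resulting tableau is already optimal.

none

Pivot element 5/18. New z-row = old z-row − (-7/18)·(row 3/(5/18)).
Updated z-row coefficients: x1: 7/5, x2: 0, s1: 0, s2: 8/5, s3: 0.
No coefficient is strictly negative; the tableau after this pivot is optimal.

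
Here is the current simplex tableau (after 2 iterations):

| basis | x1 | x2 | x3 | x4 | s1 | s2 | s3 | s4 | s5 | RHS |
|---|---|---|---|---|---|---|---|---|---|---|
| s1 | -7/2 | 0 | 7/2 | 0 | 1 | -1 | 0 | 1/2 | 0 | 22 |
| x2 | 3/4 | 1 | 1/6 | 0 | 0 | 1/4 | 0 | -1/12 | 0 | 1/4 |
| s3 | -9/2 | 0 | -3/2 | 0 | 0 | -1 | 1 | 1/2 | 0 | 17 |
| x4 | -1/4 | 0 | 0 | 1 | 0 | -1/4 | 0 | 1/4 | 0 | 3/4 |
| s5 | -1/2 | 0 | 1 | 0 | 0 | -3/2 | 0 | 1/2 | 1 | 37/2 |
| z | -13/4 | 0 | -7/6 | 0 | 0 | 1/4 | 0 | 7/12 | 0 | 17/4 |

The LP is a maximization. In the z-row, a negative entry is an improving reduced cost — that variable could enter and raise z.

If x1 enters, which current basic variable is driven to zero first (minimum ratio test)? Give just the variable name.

x2

Ratios: row 1 (s1): entry -7/2 ≤ 0, skip; row 2 (x2): (1/4)/(3/4) = 1/3; row 3 (s3): entry -9/2 ≤ 0, skip; row 4 (x4): entry -1/4 ≤ 0, skip; row 5 (s5): entry -1/2 ≤ 0, skip.
Minimum ratio 1/3 is in the x2 row, so x2 leaves.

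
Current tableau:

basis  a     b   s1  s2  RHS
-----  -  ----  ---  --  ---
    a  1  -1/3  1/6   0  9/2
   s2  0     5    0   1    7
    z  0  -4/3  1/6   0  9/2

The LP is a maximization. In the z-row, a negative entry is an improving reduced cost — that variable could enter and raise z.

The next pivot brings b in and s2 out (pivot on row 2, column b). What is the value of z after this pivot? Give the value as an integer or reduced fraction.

Minimum ratio for b: 7/5 = 7/5.
z changes by −(z-row coeff of b)·ratio = −(-4/3)·(7/5) = 28/15.
New z = 9/2 + (28/15) = 191/30.

191/30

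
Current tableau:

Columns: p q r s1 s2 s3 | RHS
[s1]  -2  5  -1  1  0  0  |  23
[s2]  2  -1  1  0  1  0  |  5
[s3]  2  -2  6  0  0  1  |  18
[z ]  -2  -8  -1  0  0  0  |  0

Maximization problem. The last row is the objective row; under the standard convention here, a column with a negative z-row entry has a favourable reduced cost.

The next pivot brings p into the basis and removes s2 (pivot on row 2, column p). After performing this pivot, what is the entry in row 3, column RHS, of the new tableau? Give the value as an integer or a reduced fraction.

Pivot element is row 2, column p: 2.
Normalize row 2: new (row 2, RHS) = 5/2 = 5/2.
row 3 ← row 3 − 2·(new row 2): 18 − 2·(5/2) = 13.

13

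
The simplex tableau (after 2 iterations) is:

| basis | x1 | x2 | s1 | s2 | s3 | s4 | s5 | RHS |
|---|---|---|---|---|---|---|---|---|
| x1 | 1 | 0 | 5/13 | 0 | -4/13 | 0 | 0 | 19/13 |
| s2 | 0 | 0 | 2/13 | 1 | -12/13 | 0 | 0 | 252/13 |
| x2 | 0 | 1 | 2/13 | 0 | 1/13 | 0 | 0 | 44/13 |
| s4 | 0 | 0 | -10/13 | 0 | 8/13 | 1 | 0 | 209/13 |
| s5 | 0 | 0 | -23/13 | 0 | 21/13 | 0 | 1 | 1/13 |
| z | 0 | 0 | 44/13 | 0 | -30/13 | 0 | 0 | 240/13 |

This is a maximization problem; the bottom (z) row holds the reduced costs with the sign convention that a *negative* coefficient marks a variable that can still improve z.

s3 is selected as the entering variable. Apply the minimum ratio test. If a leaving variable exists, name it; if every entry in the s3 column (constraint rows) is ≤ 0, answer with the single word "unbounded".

s5

Ratios: row 1 (x1): entry -4/13 ≤ 0, skip; row 2 (s2): entry -12/13 ≤ 0, skip; row 3 (x2): (44/13)/(1/13) = 44; row 4 (s4): (209/13)/(8/13) = 209/8; row 5 (s5): (1/13)/(21/13) = 1/21.
Minimum ratio is in the s5 row, so s5 leaves.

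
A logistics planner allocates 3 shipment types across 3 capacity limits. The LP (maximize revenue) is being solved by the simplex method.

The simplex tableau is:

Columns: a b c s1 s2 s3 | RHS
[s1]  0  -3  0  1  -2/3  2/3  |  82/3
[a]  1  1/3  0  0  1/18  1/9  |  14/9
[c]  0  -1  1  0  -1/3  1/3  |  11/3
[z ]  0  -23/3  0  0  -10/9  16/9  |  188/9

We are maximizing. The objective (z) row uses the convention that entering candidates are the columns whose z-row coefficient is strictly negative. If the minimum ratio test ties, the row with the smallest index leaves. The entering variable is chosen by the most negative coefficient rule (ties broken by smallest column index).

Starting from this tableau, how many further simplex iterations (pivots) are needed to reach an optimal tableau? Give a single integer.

1

pivot: b in, a out → z = 170/3
No improving column remains; optimal.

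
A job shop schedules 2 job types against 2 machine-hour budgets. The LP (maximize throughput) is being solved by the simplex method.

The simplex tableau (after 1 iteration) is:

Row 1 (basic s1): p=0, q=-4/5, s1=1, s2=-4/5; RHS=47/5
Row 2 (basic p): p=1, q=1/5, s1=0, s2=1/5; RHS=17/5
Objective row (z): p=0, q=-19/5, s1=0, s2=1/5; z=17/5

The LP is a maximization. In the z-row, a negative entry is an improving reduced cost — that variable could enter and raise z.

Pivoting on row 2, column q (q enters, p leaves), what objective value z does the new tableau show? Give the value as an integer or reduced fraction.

68

Minimum ratio for q: (17/5)/(1/5) = 17.
z changes by −(z-row coeff of q)·ratio = −(-19/5)·17 = 323/5.
New z = 17/5 + (323/5) = 68.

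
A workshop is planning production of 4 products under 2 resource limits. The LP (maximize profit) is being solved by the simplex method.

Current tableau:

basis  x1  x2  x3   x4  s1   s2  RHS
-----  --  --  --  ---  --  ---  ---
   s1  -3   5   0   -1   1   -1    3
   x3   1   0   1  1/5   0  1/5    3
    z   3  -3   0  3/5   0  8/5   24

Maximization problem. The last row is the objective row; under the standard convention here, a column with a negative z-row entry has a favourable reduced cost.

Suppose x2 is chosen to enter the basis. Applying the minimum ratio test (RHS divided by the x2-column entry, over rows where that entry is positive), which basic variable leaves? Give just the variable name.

s1

Ratios: row 1 (s1): 3/5 = 3/5; row 2 (x3): entry 0 ≤ 0, skip.
Minimum ratio 3/5 is in the s1 row, so s1 leaves.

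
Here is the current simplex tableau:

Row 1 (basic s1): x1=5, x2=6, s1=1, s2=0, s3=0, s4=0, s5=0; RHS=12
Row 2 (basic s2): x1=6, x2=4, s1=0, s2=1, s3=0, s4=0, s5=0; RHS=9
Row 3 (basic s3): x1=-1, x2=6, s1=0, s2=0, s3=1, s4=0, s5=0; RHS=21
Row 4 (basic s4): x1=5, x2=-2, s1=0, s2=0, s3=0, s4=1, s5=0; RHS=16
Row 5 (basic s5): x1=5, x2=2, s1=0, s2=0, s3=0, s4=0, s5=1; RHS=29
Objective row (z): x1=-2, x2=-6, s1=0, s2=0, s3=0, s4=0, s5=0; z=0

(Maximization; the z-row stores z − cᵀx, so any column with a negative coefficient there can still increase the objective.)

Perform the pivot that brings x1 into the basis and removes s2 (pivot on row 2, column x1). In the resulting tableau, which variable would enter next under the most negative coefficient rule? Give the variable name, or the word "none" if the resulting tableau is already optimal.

Pivot element 6. New z-row = old z-row − (-2)·(row 2/6).
Updated z-row coefficients: x1: 0, x2: -14/3, s1: 0, s2: 1/3, s3: 0, s4: 0, s5: 0.
The most negative is -14/3 in column x2, so x2 would enter next.

x2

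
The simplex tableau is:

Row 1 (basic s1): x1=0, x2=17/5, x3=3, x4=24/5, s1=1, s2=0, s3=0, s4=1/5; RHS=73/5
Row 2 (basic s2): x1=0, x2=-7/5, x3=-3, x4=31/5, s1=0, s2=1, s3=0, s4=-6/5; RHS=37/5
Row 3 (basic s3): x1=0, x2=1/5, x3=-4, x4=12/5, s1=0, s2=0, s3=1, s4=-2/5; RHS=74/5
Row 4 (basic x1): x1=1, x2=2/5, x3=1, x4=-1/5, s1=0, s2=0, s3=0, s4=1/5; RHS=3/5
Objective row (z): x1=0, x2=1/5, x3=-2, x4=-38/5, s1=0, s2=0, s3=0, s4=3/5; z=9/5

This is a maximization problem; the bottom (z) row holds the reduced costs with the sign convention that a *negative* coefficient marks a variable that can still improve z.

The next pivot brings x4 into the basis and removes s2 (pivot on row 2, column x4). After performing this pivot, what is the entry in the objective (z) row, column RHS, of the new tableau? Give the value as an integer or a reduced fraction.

Pivot element is row 2, column x4: 31/5.
Normalize row 2: new (row 2, RHS) = (37/5)/(31/5) = 37/31.
z-row ← z-row − (-38/5)·(new row 2): 9/5 − (-38/5)·(37/31) = 337/31.

337/31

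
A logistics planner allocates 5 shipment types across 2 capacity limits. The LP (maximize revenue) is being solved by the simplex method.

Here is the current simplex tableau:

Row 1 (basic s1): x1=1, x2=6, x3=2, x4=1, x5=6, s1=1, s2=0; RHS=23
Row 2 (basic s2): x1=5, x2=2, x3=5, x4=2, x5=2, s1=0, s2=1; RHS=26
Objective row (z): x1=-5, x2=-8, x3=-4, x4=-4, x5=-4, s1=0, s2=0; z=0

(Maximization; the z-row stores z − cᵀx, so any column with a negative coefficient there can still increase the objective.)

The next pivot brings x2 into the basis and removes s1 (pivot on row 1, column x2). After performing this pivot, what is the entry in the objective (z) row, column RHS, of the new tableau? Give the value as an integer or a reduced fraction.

92/3

Pivot element is row 1, column x2: 6.
Normalize row 1: new (row 1, RHS) = 23/6 = 23/6.
z-row ← z-row − (-8)·(new row 1): 0 − (-8)·(23/6) = 92/3.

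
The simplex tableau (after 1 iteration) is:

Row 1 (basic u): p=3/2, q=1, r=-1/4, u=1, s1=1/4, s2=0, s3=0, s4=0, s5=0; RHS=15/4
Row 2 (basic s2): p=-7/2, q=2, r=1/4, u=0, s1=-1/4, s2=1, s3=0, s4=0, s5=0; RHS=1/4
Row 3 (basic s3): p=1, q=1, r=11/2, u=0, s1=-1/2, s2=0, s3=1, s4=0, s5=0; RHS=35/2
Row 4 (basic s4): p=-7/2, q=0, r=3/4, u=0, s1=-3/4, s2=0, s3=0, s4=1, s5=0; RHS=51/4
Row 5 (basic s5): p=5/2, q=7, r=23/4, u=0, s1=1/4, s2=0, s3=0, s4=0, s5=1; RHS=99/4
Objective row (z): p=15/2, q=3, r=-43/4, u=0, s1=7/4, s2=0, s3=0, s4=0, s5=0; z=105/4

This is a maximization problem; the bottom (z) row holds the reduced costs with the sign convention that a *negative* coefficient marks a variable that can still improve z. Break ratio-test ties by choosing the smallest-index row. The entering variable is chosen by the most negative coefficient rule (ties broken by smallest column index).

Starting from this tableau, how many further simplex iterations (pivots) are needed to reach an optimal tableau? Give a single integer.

pivot: r in, s2 out → z = 37
pivot: p in, s3 out → z = 59
No improving column remains; optimal.

2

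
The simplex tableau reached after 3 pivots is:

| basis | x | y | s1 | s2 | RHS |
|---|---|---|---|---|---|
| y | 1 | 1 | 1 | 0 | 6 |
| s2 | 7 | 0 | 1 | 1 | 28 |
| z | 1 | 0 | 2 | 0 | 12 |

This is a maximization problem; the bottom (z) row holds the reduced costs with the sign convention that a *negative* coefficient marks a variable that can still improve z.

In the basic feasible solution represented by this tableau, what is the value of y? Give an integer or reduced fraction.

6

y is basic (row 1); its value is the RHS of that row: 6.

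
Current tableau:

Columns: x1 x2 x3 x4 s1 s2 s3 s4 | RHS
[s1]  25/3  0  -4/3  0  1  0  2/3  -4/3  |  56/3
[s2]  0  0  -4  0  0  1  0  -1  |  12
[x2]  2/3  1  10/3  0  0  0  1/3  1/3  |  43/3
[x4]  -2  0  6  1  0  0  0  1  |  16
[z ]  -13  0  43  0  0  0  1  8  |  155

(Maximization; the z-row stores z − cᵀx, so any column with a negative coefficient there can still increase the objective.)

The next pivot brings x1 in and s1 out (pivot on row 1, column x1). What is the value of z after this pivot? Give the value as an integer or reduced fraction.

Minimum ratio for x1: (56/3)/(25/3) = 56/25.
z changes by −(z-row coeff of x1)·ratio = −(-13)·(56/25) = 728/25.
New z = 155 + (728/25) = 4603/25.

4603/25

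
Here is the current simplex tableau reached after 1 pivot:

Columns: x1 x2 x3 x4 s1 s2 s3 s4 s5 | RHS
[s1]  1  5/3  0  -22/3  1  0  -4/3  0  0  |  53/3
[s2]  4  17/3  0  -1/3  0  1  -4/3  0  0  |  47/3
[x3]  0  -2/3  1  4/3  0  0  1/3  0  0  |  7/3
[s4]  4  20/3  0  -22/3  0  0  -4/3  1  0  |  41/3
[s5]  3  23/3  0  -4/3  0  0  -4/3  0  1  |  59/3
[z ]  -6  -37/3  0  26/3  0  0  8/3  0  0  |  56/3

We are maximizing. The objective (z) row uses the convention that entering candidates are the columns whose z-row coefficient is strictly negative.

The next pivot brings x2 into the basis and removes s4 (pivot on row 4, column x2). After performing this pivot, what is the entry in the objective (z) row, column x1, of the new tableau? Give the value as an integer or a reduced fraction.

Pivot element is row 4, column x2: 20/3.
Normalize row 4: new (row 4, x1) = 4/(20/3) = 3/5.
z-row ← z-row − (-37/3)·(new row 4): -6 − (-37/3)·(3/5) = 7/5.

7/5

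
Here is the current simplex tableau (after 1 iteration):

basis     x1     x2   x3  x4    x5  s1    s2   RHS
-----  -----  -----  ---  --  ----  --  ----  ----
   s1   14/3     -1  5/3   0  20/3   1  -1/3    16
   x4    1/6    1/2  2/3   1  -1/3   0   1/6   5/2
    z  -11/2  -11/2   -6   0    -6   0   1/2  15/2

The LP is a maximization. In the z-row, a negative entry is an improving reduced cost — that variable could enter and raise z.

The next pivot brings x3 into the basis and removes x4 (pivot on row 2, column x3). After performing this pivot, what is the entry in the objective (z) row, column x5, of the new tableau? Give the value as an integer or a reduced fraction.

Pivot element is row 2, column x3: 2/3.
Normalize row 2: new (row 2, x5) = (-1/3)/(2/3) = -1/2.
z-row ← z-row − (-6)·(new row 2): -6 − (-6)·(-1/2) = -9.

-9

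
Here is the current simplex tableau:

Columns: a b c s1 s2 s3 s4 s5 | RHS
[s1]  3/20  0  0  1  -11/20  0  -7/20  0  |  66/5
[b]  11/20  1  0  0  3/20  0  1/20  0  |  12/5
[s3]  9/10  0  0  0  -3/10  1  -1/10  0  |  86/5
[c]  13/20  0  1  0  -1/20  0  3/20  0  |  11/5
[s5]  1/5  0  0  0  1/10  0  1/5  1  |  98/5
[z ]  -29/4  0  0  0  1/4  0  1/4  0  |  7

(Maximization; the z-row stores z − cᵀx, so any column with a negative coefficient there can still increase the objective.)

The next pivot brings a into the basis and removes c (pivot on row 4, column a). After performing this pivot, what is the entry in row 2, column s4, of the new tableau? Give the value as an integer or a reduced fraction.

Pivot element is row 4, column a: 13/20.
Normalize row 4: new (row 4, s4) = (3/20)/(13/20) = 3/13.
row 2 ← row 2 − (11/20)·(new row 4): 1/20 − (11/20)·(3/13) = -1/13.

-1/13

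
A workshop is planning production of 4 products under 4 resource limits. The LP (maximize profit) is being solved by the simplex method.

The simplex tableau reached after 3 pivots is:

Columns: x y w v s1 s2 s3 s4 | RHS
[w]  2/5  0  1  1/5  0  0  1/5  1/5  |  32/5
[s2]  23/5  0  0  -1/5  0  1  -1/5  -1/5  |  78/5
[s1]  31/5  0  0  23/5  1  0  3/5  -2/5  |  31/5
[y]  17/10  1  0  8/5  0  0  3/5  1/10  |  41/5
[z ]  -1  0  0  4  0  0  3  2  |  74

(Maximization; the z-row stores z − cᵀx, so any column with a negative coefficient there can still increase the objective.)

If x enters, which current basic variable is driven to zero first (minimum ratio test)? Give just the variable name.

Ratios: row 1 (w): (32/5)/(2/5) = 16; row 2 (s2): (78/5)/(23/5) = 78/23; row 3 (s1): (31/5)/(31/5) = 1; row 4 (y): (41/5)/(17/10) = 82/17.
Minimum ratio 1 is in the s1 row, so s1 leaves.

s1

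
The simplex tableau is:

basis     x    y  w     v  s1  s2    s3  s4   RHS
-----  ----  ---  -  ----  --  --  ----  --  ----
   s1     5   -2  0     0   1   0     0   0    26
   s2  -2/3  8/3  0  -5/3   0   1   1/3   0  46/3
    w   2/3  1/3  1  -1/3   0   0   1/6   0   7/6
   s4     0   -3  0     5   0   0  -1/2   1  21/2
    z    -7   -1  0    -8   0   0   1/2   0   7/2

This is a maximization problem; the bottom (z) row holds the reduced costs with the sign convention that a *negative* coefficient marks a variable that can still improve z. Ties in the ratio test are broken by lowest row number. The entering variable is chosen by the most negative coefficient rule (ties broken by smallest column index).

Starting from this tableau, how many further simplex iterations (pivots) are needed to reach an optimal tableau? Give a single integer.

pivot: v in, s4 out → z = 203/10
pivot: x in, w out → z = 399/10
pivot: y in, s2 out → z = 181/2
No improving column remains; optimal.

3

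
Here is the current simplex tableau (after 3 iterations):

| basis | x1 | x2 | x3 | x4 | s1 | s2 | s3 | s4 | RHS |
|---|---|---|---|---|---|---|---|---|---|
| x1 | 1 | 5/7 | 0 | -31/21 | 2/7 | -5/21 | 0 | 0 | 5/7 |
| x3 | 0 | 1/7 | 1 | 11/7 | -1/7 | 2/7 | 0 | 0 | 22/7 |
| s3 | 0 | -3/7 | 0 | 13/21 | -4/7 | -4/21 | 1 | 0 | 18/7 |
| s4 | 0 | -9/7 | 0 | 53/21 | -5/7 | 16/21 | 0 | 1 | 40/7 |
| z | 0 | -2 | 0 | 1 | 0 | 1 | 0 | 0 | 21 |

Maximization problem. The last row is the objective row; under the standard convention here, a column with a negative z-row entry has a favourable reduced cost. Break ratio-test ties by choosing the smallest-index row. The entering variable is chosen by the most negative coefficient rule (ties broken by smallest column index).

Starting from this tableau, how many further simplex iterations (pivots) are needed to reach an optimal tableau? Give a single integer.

pivot: x2 in, x1 out → z = 23
pivot: x4 in, x3 out → z = 785/28
No improving column remains; optimal.

2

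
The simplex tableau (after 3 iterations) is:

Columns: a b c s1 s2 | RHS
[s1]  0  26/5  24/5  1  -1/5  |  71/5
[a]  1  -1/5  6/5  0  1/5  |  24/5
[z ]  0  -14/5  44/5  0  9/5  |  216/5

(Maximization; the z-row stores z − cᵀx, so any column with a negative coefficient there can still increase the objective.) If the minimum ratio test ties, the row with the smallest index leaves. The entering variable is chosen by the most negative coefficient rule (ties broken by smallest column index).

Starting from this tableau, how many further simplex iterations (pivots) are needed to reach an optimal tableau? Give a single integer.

1

pivot: b in, s1 out → z = 661/13
No improving column remains; optimal.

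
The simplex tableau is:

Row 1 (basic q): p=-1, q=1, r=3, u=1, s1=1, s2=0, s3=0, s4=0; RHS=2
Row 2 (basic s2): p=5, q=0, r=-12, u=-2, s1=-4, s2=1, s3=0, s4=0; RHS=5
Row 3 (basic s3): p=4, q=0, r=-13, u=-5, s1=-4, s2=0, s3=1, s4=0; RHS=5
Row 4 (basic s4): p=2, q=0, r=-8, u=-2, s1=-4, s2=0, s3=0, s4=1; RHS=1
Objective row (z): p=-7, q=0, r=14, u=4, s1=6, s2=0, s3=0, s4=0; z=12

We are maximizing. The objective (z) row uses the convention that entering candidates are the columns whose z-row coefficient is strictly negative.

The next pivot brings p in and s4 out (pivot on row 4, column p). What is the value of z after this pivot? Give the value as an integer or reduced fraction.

Minimum ratio for p: 1/2 = 1/2.
z changes by −(z-row coeff of p)·ratio = −(-7)·(1/2) = 7/2.
New z = 12 + (7/2) = 31/2.

31/2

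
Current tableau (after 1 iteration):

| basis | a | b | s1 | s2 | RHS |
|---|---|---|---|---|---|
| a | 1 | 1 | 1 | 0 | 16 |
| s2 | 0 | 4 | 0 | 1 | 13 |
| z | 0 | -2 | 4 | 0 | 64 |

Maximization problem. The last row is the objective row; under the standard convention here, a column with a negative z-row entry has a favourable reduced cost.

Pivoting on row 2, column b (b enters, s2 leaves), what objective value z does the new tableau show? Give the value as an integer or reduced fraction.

141/2

Minimum ratio for b: 13/4 = 13/4.
z changes by −(z-row coeff of b)·ratio = −(-2)·(13/4) = 13/2.
New z = 64 + (13/2) = 141/2.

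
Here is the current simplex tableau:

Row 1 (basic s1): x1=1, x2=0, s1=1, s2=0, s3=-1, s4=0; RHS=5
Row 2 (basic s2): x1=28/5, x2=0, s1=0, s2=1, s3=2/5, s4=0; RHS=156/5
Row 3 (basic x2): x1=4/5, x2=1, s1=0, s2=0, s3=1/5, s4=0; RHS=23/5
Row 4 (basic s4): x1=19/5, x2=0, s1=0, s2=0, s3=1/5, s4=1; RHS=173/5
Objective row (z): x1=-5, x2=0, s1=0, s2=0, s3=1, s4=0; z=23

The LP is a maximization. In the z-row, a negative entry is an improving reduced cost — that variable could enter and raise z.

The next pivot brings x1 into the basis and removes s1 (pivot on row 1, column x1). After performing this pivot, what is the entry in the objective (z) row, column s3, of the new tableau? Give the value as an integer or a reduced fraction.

-4

Pivot element is row 1, column x1: 1.
Normalize row 1: new (row 1, s3) = (-1)/1 = -1.
z-row ← z-row − (-5)·(new row 1): 1 − (-5)·(-1) = -4.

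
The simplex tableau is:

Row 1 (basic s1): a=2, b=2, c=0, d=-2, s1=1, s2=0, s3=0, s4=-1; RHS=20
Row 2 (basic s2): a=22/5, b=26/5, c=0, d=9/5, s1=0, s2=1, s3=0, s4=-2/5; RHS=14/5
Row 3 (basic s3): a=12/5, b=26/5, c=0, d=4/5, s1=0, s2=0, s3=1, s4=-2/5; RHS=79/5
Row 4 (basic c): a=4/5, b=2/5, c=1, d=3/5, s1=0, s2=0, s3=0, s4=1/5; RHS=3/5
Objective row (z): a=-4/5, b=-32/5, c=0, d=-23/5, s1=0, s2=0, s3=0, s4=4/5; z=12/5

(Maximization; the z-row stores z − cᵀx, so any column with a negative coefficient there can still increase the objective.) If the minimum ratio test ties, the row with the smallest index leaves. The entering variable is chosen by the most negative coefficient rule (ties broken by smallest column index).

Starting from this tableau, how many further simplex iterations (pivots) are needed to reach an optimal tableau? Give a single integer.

2

pivot: b in, s2 out → z = 76/13
pivot: d in, c out → z = 47/6
No improving column remains; optimal.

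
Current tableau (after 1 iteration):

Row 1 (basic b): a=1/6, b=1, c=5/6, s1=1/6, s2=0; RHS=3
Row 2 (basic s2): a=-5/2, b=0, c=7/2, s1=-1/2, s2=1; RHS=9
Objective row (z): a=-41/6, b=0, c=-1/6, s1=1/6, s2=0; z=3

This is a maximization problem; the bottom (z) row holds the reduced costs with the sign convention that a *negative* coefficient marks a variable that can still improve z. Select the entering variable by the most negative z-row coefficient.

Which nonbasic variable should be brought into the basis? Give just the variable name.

Objective-row coefficients: a: -41/6, b: 0, c: -1/6, s1: 1/6, s2: 0.
The most negative is -41/6 in column a, so a enters.

a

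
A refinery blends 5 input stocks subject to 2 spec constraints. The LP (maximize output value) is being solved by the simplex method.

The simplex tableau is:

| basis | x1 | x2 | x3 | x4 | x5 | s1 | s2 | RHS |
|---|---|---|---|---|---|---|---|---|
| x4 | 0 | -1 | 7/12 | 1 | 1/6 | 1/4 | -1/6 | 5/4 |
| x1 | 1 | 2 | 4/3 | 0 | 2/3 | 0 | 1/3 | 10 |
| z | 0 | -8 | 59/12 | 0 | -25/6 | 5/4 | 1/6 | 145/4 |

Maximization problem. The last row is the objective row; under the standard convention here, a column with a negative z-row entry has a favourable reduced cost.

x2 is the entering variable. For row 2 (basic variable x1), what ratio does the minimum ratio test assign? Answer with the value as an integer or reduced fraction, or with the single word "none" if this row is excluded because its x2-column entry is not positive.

5

Ratio = RHS / (x2 entry) = 10 / 2 = 5.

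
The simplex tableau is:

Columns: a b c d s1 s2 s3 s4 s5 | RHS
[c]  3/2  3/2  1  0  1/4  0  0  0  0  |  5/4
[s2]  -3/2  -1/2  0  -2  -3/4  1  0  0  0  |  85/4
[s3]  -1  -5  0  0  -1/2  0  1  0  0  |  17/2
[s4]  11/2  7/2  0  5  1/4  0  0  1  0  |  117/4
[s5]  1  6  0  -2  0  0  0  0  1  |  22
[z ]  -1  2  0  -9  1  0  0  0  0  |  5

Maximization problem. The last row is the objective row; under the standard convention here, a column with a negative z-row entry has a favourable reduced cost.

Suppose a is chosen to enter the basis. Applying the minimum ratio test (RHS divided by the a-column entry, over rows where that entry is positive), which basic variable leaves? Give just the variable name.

c

Ratios: row 1 (c): (5/4)/(3/2) = 5/6; row 2 (s2): entry -3/2 ≤ 0, skip; row 3 (s3): entry -1 ≤ 0, skip; row 4 (s4): (117/4)/(11/2) = 117/22; row 5 (s5): 22/1 = 22.
Minimum ratio 5/6 is in the c row, so c leaves.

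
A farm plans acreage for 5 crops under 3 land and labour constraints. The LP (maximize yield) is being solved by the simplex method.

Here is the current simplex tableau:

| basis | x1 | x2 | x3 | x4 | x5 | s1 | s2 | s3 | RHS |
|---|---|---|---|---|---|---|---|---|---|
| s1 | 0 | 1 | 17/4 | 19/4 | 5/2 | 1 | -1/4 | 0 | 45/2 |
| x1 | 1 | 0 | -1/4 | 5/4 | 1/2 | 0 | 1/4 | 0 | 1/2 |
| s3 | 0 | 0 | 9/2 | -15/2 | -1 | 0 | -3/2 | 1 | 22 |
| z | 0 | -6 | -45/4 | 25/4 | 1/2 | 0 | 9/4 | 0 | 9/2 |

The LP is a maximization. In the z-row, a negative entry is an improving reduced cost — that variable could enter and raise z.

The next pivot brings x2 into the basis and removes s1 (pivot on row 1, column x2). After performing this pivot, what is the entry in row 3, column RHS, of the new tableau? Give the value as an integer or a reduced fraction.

Pivot element is row 1, column x2: 1.
Normalize row 1: new (row 1, RHS) = (45/2)/1 = 45/2.
row 3 ← row 3 − 0·(new row 1): 22 − 0·(45/2) = 22.

22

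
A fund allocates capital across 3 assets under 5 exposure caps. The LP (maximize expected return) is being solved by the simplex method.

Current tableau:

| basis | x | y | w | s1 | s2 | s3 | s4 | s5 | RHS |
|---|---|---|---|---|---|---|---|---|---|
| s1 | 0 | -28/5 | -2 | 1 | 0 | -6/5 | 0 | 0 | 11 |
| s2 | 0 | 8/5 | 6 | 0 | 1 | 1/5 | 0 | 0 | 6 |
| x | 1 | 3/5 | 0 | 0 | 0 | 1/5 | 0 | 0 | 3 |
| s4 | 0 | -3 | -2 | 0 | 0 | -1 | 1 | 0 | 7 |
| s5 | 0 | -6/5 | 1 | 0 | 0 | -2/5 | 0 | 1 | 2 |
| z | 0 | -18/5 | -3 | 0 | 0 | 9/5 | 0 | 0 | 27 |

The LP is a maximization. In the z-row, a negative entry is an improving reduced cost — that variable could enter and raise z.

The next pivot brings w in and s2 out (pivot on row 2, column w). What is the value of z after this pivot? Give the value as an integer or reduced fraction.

Minimum ratio for w: 6/6 = 1.
z changes by −(z-row coeff of w)·ratio = −(-3)·1 = 3.
New z = 27 + 3 = 30.

30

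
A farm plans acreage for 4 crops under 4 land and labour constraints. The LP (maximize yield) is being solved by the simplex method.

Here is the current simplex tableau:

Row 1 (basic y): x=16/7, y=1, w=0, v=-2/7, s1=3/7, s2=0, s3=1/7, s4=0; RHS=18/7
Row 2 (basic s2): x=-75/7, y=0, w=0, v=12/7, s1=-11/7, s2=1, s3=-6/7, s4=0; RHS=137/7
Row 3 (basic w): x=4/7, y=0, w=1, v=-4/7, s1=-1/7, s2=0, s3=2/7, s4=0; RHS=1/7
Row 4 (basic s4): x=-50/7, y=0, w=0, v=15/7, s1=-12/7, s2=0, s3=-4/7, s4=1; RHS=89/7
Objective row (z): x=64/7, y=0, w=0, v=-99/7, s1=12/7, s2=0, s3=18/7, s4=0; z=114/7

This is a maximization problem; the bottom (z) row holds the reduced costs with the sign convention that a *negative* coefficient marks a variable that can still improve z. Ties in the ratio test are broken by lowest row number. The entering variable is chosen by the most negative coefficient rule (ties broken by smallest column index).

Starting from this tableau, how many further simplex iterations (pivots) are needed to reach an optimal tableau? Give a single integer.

3

pivot: v in, s4 out → z = 501/5
pivot: x in, y out → z = 1109/5
pivot: s1 in, x out → z = 305
No improving column remains; optimal.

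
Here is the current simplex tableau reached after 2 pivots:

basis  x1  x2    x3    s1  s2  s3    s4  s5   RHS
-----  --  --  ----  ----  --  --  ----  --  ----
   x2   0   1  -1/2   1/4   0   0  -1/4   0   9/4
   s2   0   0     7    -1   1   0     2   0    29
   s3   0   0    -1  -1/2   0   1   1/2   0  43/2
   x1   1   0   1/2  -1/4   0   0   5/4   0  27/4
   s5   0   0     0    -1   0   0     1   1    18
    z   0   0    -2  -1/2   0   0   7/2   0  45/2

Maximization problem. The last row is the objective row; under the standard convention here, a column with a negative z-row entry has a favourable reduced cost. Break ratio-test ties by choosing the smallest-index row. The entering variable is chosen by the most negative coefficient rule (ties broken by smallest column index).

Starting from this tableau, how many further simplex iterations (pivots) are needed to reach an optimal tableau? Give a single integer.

pivot: x3 in, s2 out → z = 431/14
pivot: s1 in, x2 out → z = 249/5
No improving column remains; optimal.

2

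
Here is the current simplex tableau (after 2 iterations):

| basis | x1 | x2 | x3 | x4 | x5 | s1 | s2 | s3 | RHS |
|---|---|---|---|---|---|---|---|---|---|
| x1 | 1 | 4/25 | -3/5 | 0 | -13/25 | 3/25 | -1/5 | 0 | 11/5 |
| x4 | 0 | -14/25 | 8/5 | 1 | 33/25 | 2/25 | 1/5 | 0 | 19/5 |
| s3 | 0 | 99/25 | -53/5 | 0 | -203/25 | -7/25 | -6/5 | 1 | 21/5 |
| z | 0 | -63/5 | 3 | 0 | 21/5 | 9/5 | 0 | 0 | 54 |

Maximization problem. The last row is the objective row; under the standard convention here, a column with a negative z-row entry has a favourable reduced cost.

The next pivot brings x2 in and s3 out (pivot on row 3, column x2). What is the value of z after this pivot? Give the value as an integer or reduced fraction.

741/11

Minimum ratio for x2: (21/5)/(99/25) = 35/33.
z changes by −(z-row coeff of x2)·ratio = −(-63/5)·(35/33) = 147/11.
New z = 54 + (147/11) = 741/11.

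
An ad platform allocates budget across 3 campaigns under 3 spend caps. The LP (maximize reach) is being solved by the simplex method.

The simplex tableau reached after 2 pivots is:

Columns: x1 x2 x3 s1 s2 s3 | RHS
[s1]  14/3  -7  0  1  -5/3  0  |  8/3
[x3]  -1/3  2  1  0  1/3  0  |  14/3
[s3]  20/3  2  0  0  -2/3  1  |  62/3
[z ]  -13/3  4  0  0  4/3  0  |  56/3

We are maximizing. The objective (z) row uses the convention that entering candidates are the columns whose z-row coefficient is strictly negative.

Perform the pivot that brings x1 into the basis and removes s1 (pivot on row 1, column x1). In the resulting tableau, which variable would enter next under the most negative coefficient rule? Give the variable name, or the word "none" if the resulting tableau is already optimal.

Pivot element 14/3. New z-row = old z-row − (-13/3)·(row 1/(14/3)).
Updated z-row coefficients: x1: 0, x2: -5/2, x3: 0, s1: 13/14, s2: -3/14, s3: 0.
The most negative is -5/2 in column x2, so x2 would enter next.

x2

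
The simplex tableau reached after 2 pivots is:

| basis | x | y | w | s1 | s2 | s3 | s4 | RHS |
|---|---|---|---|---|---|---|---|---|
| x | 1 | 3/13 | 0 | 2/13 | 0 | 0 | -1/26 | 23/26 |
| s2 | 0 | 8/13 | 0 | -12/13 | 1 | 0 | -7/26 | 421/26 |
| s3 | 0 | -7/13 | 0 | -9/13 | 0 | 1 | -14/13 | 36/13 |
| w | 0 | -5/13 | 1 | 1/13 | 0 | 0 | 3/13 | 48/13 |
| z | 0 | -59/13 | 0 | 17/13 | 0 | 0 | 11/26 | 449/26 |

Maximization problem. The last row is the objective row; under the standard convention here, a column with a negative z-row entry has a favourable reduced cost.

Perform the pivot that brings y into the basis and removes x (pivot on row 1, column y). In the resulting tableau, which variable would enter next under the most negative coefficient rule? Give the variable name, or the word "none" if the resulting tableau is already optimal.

Pivot element 3/13. New z-row = old z-row − (-59/13)·(row 1/(3/13)).
Updated z-row coefficients: x: 59/3, y: 0, w: 0, s1: 13/3, s2: 0, s3: 0, s4: -1/3.
The most negative is -1/3 in column s4, so s4 would enter next.

s4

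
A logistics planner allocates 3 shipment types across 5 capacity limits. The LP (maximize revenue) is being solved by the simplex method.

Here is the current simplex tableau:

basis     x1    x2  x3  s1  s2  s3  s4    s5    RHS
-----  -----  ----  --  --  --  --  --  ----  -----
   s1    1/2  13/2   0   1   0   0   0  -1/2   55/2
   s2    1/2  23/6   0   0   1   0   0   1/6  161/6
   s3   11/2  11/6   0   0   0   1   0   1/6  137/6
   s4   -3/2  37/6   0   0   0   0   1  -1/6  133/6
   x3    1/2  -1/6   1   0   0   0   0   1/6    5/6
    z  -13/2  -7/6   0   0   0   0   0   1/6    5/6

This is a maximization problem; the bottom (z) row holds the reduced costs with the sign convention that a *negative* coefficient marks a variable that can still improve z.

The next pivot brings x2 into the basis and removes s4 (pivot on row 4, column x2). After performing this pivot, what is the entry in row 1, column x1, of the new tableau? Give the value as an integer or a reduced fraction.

Pivot element is row 4, column x2: 37/6.
Normalize row 4: new (row 4, x1) = (-3/2)/(37/6) = -9/37.
row 1 ← row 1 − (13/2)·(new row 4): 1/2 − (13/2)·(-9/37) = 77/37.

77/37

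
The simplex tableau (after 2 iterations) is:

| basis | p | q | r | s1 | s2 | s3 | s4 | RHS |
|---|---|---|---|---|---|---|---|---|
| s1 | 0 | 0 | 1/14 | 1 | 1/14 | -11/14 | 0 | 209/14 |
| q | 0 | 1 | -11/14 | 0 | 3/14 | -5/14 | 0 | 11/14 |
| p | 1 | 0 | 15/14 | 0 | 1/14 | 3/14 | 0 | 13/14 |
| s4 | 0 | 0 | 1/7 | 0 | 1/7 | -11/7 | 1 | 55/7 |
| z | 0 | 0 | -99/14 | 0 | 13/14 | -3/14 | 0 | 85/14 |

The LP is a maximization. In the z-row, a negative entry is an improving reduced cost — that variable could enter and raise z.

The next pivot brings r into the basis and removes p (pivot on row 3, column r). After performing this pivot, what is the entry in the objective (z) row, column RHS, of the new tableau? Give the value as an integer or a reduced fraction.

Pivot element is row 3, column r: 15/14.
Normalize row 3: new (row 3, RHS) = (13/14)/(15/14) = 13/15.
z-row ← z-row − (-99/14)·(new row 3): 85/14 − (-99/14)·(13/15) = 61/5.

61/5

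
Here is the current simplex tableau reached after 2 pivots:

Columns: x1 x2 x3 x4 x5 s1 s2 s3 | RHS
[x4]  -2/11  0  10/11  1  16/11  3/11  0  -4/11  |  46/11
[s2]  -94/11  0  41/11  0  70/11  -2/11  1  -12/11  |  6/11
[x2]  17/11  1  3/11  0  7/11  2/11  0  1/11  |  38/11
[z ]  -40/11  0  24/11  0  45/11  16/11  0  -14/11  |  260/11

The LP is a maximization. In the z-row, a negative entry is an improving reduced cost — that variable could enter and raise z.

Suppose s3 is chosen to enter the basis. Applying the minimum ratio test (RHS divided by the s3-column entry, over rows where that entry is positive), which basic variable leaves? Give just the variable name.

Ratios: row 1 (x4): entry -4/11 ≤ 0, skip; row 2 (s2): entry -12/11 ≤ 0, skip; row 3 (x2): (38/11)/(1/11) = 38.
Minimum ratio 38 is in the x2 row, so x2 leaves.

x2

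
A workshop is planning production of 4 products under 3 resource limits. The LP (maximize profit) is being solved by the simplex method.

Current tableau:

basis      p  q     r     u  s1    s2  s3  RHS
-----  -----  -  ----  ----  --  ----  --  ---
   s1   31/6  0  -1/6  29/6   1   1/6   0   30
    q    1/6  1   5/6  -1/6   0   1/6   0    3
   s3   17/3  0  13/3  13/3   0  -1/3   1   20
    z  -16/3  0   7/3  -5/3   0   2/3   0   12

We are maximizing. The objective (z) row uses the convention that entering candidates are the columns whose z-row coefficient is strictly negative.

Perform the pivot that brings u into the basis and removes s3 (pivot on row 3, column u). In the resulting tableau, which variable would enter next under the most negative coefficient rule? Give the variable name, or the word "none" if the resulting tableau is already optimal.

p

Pivot element 13/3. New z-row = old z-row − (-5/3)·(row 3/(13/3)).
Updated z-row coefficients: p: -41/13, q: 0, r: 4, u: 0, s1: 0, s2: 7/13, s3: 5/13.
The most negative is -41/13 in column p, so p would enter next.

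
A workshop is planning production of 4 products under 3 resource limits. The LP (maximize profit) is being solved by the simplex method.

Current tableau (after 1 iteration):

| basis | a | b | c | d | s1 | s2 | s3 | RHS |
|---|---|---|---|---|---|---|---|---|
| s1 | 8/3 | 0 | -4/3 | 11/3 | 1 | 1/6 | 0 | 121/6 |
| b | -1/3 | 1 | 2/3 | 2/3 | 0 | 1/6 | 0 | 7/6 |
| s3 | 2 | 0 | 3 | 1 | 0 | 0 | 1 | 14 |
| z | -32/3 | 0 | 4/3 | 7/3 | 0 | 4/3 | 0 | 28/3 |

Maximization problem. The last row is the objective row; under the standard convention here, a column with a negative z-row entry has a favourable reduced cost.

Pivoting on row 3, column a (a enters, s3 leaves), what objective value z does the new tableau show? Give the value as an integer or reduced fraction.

Minimum ratio for a: 14/2 = 7.
z changes by −(z-row coeff of a)·ratio = −(-32/3)·7 = 224/3.
New z = 28/3 + (224/3) = 84.

84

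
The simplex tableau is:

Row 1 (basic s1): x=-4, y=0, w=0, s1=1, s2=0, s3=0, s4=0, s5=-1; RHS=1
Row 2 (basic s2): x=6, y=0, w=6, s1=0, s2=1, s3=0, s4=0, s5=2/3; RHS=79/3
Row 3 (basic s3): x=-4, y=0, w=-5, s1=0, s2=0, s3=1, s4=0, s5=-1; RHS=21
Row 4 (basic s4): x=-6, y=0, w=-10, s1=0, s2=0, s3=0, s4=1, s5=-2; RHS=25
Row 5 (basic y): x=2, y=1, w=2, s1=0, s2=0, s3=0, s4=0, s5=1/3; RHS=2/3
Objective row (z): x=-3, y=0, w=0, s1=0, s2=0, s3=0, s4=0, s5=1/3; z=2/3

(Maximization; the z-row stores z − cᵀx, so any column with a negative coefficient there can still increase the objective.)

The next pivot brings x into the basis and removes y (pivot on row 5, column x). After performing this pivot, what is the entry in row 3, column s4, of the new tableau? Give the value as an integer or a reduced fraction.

0

Pivot element is row 5, column x: 2.
Normalize row 5: new (row 5, s4) = 0/2 = 0.
row 3 ← row 3 − (-4)·(new row 5): 0 − (-4)·0 = 0.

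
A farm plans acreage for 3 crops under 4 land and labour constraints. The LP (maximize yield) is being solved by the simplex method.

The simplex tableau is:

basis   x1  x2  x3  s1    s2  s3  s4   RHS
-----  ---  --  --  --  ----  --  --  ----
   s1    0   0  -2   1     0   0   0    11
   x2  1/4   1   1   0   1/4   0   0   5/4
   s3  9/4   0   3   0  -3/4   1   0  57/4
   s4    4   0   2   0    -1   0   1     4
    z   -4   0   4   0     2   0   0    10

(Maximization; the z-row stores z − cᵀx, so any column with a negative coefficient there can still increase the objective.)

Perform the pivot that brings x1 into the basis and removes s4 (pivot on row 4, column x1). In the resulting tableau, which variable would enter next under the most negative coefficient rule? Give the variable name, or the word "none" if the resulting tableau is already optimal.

none

Pivot element 4. New z-row = old z-row − (-4)·(row 4/4).
Updated z-row coefficients: x1: 0, x2: 0, x3: 6, s1: 0, s2: 1, s3: 0, s4: 1.
No coefficient is strictly negative; the tableau after this pivot is optimal.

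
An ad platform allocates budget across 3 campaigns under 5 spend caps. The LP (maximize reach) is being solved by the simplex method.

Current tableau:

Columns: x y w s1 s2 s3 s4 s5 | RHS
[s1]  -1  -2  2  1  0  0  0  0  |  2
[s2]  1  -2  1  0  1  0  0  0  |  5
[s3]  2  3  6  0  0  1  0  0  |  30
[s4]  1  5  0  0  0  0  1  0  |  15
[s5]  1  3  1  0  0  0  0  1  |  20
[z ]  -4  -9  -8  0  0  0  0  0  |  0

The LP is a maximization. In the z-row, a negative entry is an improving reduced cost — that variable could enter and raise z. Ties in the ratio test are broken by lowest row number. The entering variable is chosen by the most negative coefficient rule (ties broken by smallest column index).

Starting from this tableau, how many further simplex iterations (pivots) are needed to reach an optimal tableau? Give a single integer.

pivot: y in, s4 out → z = 27
pivot: w in, s3 out → z = 55
pivot: x in, s2 out → z = 400/7
No improving column remains; optimal.

3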